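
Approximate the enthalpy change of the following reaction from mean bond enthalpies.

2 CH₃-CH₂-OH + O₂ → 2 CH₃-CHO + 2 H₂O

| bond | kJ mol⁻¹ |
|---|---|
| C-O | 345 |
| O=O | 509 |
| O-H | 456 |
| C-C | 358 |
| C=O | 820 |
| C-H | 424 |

Bonds broken (reactants):
  C-C: 2 × 358 = 716
  C-H: 10 × 424 = 4240
  C-O: 2 × 345 = 690
  O-H: 2 × 456 = 912
  O=O: 1 × 509 = 509
  Σ(broken) = 7067 kJ
Bonds formed (products):
  C-C: 2 × 358 = 716
  C-H: 8 × 424 = 3392
  C=O: 2 × 820 = 1640
  O-H: 4 × 456 = 1824
  Σ(formed) = 7572 kJ
ΔH = Σ(broken) − Σ(formed) = 7067 − 7572 = −505 kJ

ΔH ≈ −505 kJ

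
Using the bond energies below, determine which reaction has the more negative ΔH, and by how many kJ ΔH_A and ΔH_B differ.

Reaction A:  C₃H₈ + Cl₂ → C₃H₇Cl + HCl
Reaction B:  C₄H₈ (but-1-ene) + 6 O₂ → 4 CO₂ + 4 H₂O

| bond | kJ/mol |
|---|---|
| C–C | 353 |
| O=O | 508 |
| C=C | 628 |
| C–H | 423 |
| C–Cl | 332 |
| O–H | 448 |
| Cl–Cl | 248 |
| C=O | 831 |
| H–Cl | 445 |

Reaction A:
  Bonds broken (reactants):
    C–C: 2 × 353 = 706
    C–H: 8 × 423 = 3384
    Cl–Cl: 1 × 248 = 248
    Σ(broken) = 4338 kJ
  Bonds formed (products):
    C–C: 2 × 353 = 706
    C–Cl: 1 × 332 = 332
    C–H: 7 × 423 = 2961
    H–Cl: 1 × 445 = 445
    Σ(formed) = 4444 kJ
  ΔH_A = 4338 − 4444 = −106 kJ
Reaction B:
  Bonds broken (reactants):
    C–C: 2 × 353 = 706
    C–H: 8 × 423 = 3384
    C=C: 1 × 628 = 628
    O=O: 6 × 508 = 3048
    Σ(broken) = 7766 kJ
  Bonds formed (products):
    C=O: 8 × 831 = 6648
    O–H: 8 × 448 = 3584
    Σ(formed) = 10232 kJ
  ΔH_B = 7766 − 10232 = −2466 kJ
ΔH_A − ΔH_B = +2360 kJ, so reaction B has the more negative ΔH; |ΔH_A − ΔH_B| = 2360 kJ.

Reaction B, by 2360 kJ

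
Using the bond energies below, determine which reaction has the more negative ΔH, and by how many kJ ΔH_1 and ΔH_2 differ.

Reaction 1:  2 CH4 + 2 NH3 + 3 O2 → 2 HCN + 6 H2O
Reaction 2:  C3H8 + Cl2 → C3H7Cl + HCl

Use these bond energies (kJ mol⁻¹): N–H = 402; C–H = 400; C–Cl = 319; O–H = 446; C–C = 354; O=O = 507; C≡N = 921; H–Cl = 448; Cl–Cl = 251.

Reaction 1:
  Bonds broken (reactants):
    C–H: 8 × 400 = 3200
    N–H: 6 × 402 = 2412
    O=O: 3 × 507 = 1521
    Σ(broken) = 7133 kJ
  Bonds formed (products):
    C≡N: 2 × 921 = 1842
    C–H: 2 × 400 = 800
    O–H: 12 × 446 = 5352
    Σ(formed) = 7994 kJ
  ΔH_1 = 7133 − 7994 = −861 kJ
Reaction 2:
  Bonds broken (reactants):
    C–C: 2 × 354 = 708
    C–H: 8 × 400 = 3200
    Cl–Cl: 1 × 251 = 251
    Σ(broken) = 4159 kJ
  Bonds formed (products):
    C–C: 2 × 354 = 708
    C–Cl: 1 × 319 = 319
    C–H: 7 × 400 = 2800
    H–Cl: 1 × 448 = 448
    Σ(formed) = 4275 kJ
  ΔH_2 = 4159 − 4275 = −116 kJ
ΔH_1 − ΔH_2 = −745 kJ, so reaction 1 has the more negative ΔH; |ΔH_1 − ΔH_2| = 745 kJ.

Reaction 1, by 745 kJ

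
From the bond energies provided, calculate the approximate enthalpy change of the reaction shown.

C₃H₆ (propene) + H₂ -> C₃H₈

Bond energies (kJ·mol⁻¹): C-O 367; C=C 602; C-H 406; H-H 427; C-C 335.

ΔH ≈ −118 kJ

Bonds broken (reactants):
  C-C: 1 × 335 = 335
  C-H: 6 × 406 = 2436
  C=C: 1 × 602 = 602
  H-H: 1 × 427 = 427
  Σ(broken) = 3800 kJ
Bonds formed (products):
  C-C: 2 × 335 = 670
  C-H: 8 × 406 = 3248
  Σ(formed) = 3918 kJ
ΔH = Σ(broken) − Σ(formed) = 3800 − 3918 = −118 kJ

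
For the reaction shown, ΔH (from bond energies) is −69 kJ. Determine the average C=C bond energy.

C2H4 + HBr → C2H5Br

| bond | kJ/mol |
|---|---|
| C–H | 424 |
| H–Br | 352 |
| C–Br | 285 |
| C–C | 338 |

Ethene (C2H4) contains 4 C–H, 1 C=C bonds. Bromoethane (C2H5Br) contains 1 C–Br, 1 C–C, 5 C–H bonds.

Let D be the C=C bond energy.
Σ(broken) = 4×424 + 1×D + 1×352 = 2048 + D
Σ(formed) = 1×285 + 1×338 + 5×424 = 2743
ΔH = Σ(broken) − Σ(formed) = (2048 + D) − (2743) = −695 + D
Setting this equal to −69 kJ gives D = 626 kJ/mol.

D(C=C) ≈ 626 kJ/mol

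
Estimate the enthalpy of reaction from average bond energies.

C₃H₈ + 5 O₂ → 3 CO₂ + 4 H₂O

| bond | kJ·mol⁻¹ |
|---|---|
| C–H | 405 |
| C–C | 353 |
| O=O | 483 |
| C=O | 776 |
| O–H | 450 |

Bonds broken (reactants):
  C–C: 2 × 353 = 706
  C–H: 8 × 405 = 3240
  O=O: 5 × 483 = 2415
  Σ(broken) = 6361 kJ
Bonds formed (products):
  C=O: 6 × 776 = 4656
  O–H: 8 × 450 = 3600
  Σ(formed) = 8256 kJ
ΔH = Σ(broken) − Σ(formed) = 6361 − 8256 = −1895 kJ

ΔH ≈ −1895 kJ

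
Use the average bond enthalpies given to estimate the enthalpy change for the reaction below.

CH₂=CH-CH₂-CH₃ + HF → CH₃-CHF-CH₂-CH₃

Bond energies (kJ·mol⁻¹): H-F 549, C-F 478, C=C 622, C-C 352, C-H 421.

Bonds broken (reactants):
  C-C: 2 × 352 = 704
  C-H: 8 × 421 = 3368
  C=C: 1 × 622 = 622
  H-F: 1 × 549 = 549
  Σ(broken) = 5243 kJ
Bonds formed (products):
  C-C: 3 × 352 = 1056
  C-F: 1 × 478 = 478
  C-H: 9 × 421 = 3789
  Σ(formed) = 5323 kJ
ΔH = Σ(broken) − Σ(formed) = 5243 − 5323 = −80 kJ

ΔH ≈ −80 kJ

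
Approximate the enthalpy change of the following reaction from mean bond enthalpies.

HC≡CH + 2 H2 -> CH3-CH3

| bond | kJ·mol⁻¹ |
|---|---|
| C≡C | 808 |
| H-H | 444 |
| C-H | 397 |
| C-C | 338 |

Bonds broken (reactants):
  C≡C: 1 × 808 = 808
  C-H: 2 × 397 = 794
  H-H: 2 × 444 = 888
  Σ(broken) = 2490 kJ
Bonds formed (products):
  C-C: 1 × 338 = 338
  C-H: 6 × 397 = 2382
  Σ(formed) = 2720 kJ
ΔH = Σ(broken) − Σ(formed) = 2490 − 2720 = −230 kJ

ΔH ≈ −230 kJ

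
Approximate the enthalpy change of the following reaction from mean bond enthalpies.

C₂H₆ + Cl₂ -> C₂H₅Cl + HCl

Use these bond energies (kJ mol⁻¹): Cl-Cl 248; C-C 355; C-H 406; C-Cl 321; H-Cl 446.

ΔH ≈ −113 kJ

Bonds broken (reactants):
  C-C: 1 × 355 = 355
  C-H: 6 × 406 = 2436
  Cl-Cl: 1 × 248 = 248
  Σ(broken) = 3039 kJ
Bonds formed (products):
  C-C: 1 × 355 = 355
  C-Cl: 1 × 321 = 321
  C-H: 5 × 406 = 2030
  H-Cl: 1 × 446 = 446
  Σ(formed) = 3152 kJ
ΔH = Σ(broken) − Σ(formed) = 3039 − 3152 = −113 kJ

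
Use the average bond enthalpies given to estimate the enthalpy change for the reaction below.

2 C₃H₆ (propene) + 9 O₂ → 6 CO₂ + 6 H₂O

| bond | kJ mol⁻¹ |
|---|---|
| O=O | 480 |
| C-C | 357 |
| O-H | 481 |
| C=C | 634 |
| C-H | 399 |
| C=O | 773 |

ΔH ≈ −3958 kJ

Bonds broken (reactants):
  C-C: 2 × 357 = 714
  C-H: 12 × 399 = 4788
  C=C: 2 × 634 = 1268
  O=O: 9 × 480 = 4320
  Σ(broken) = 11090 kJ
Bonds formed (products):
  C=O: 12 × 773 = 9276
  O-H: 12 × 481 = 5772
  Σ(formed) = 15048 kJ
ΔH = Σ(broken) − Σ(formed) = 11090 − 15048 = −3958 kJ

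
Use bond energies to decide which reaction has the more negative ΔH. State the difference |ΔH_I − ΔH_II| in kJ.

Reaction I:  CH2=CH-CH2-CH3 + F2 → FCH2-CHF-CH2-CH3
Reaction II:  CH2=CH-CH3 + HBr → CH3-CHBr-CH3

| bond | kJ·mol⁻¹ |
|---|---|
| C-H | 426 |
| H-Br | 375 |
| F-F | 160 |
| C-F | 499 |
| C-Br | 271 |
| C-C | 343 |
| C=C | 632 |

Reaction I:
  Bonds broken (reactants):
    C-C: 2 × 343 = 686
    C-H: 8 × 426 = 3408
    C=C: 1 × 632 = 632
    F-F: 1 × 160 = 160
    Σ(broken) = 4886 kJ
  Bonds formed (products):
    C-C: 3 × 343 = 1029
    C-F: 2 × 499 = 998
    C-H: 8 × 426 = 3408
    Σ(formed) = 5435 kJ
  ΔH_I = 4886 − 5435 = −549 kJ
Reaction II:
  Bonds broken (reactants):
    C-C: 1 × 343 = 343
    C-H: 6 × 426 = 2556
    C=C: 1 × 632 = 632
    H-Br: 1 × 375 = 375
    Σ(broken) = 3906 kJ
  Bonds formed (products):
    C-Br: 1 × 271 = 271
    C-C: 2 × 343 = 686
    C-H: 7 × 426 = 2982
    Σ(formed) = 3939 kJ
  ΔH_II = 3906 − 3939 = −33 kJ
ΔH_I − ΔH_II = −516 kJ, so reaction I has the more negative ΔH; |ΔH_I − ΔH_II| = 516 kJ.

Reaction I, by 516 kJ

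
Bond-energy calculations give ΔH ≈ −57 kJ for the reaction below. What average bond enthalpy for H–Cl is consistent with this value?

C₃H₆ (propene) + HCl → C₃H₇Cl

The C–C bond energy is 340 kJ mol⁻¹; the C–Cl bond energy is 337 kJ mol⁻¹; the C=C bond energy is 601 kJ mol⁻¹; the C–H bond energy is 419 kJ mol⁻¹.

D(H–Cl) ≈ 438 kJ/mol

Let D be the H–Cl bond energy.
Σ(broken) = 1×340 + 6×419 + 1×601 + 1×D = 3455 + D
Σ(formed) = 2×340 + 1×337 + 7×419 = 3950
ΔH = Σ(broken) − Σ(formed) = (3455 + D) − (3950) = −495 + D
Setting this equal to −57 kJ gives D = 438 kJ/mol.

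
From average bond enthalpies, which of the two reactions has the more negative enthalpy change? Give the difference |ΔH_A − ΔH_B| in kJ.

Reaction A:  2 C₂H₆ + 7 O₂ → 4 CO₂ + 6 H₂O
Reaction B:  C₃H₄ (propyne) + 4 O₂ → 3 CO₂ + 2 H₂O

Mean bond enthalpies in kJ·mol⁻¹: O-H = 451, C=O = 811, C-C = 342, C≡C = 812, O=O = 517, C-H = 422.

Reaction A:
  Bonds broken (reactants):
    C-C: 2 × 342 = 684
    C-H: 12 × 422 = 5064
    O=O: 7 × 517 = 3619
    Σ(broken) = 9367 kJ
  Bonds formed (products):
    C=O: 8 × 811 = 6488
    O-H: 12 × 451 = 5412
    Σ(formed) = 11900 kJ
  ΔH_A = 9367 − 11900 = −2533 kJ
Reaction B:
  Bonds broken (reactants):
    C≡C: 1 × 812 = 812
    C-C: 1 × 342 = 342
    C-H: 4 × 422 = 1688
    O=O: 4 × 517 = 2068
    Σ(broken) = 4910 kJ
  Bonds formed (products):
    C=O: 6 × 811 = 4866
    O-H: 4 × 451 = 1804
    Σ(formed) = 6670 kJ
  ΔH_B = 4910 − 6670 = −1760 kJ
ΔH_A − ΔH_B = −773 kJ, so reaction A has the more negative ΔH; |ΔH_A − ΔH_B| = 773 kJ.

Reaction A, by 773 kJ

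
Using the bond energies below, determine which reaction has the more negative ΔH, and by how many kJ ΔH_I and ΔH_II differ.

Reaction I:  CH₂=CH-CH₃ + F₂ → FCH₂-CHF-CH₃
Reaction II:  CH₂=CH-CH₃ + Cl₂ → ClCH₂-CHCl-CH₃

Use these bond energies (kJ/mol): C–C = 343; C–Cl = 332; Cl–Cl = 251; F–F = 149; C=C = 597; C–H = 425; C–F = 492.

Reaction I, by 422 kJ

Reaction I:
  Bonds broken (reactants):
    C–C: 1 × 343 = 343
    C–H: 6 × 425 = 2550
    C=C: 1 × 597 = 597
    F–F: 1 × 149 = 149
    Σ(broken) = 3639 kJ
  Bonds formed (products):
    C–C: 2 × 343 = 686
    C–F: 2 × 492 = 984
    C–H: 6 × 425 = 2550
    Σ(formed) = 4220 kJ
  ΔH_I = 3639 − 4220 = −581 kJ
Reaction II:
  Bonds broken (reactants):
    C–C: 1 × 343 = 343
    C–H: 6 × 425 = 2550
    C=C: 1 × 597 = 597
    Cl–Cl: 1 × 251 = 251
    Σ(broken) = 3741 kJ
  Bonds formed (products):
    C–C: 2 × 343 = 686
    C–Cl: 2 × 332 = 664
    C–H: 6 × 425 = 2550
    Σ(formed) = 3900 kJ
  ΔH_II = 3741 − 3900 = −159 kJ
ΔH_I − ΔH_II = −422 kJ, so reaction I has the more negative ΔH; |ΔH_I − ΔH_II| = 422 kJ.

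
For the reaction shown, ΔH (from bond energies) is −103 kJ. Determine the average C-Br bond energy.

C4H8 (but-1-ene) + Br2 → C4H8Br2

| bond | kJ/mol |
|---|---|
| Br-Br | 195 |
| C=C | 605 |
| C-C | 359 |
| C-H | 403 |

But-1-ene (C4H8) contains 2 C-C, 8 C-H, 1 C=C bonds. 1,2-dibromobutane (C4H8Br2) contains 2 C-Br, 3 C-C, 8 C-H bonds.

D(C-Br) ≈ 272 kJ/mol

Let D be the C-Br bond energy.
Σ(broken) = 1×195 + 2×359 + 8×403 + 1×605 = 4742
Σ(formed) = 2×D + 3×359 + 8×403 = 4301 + 2D
ΔH = Σ(broken) − Σ(formed) = (4742) − (4301 + 2D) = +441 − 2D
Setting this equal to −103 kJ gives 2D = 544, so D = 272 kJ/mol.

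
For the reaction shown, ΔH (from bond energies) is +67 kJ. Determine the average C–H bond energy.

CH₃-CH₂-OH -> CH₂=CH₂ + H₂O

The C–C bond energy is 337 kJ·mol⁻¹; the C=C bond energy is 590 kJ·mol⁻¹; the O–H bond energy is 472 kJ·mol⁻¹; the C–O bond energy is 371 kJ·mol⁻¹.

Let D be the C–H bond energy.
Σ(broken) = 1×337 + 5×D + 1×371 + 1×472 = 1180 + 5D
Σ(formed) = 4×D + 1×590 + 2×472 = 1534 + 4D
ΔH = Σ(broken) − Σ(formed) = (1180 + 5D) − (1534 + 4D) = −354 + D
Setting this equal to +67 kJ gives D = 421 kJ/mol.

D(C–H) ≈ 421 kJ/mol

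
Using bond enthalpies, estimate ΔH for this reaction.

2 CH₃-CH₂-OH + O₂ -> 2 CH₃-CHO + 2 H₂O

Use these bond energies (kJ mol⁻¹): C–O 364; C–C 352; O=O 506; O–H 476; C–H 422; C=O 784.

ΔH ≈ −442 kJ

Bonds broken (reactants):
  C–C: 2 × 352 = 704
  C–H: 10 × 422 = 4220
  C–O: 2 × 364 = 728
  O–H: 2 × 476 = 952
  O=O: 1 × 506 = 506
  Σ(broken) = 7110 kJ
Bonds formed (products):
  C–C: 2 × 352 = 704
  C–H: 8 × 422 = 3376
  C=O: 2 × 784 = 1568
  O–H: 4 × 476 = 1904
  Σ(formed) = 7552 kJ
ΔH = Σ(broken) − Σ(formed) = 7110 − 7552 = −442 kJ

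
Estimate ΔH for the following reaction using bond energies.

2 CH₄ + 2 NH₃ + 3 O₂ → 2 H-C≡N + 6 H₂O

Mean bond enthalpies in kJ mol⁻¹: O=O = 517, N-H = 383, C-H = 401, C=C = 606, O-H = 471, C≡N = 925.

Bonds broken (reactants):
  C-H: 8 × 401 = 3208
  N-H: 6 × 383 = 2298
  O=O: 3 × 517 = 1551
  Σ(broken) = 7057 kJ
Bonds formed (products):
  C≡N: 2 × 925 = 1850
  C-H: 2 × 401 = 802
  O-H: 12 × 471 = 5652
  Σ(formed) = 8304 kJ
ΔH = Σ(broken) − Σ(formed) = 7057 − 8304 = −1247 kJ

ΔH ≈ −1247 kJ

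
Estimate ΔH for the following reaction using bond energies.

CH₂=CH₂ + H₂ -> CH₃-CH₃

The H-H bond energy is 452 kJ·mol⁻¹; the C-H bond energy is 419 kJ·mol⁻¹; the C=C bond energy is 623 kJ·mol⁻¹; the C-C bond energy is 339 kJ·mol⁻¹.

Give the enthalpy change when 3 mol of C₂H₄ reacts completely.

Bonds broken (reactants):
  C-H: 4 × 419 = 1676
  C=C: 1 × 623 = 623
  H-H: 1 × 452 = 452
  Σ(broken) = 2751 kJ
Bonds formed (products):
  C-C: 1 × 339 = 339
  C-H: 6 × 419 = 2514
  Σ(formed) = 2853 kJ
ΔH = Σ(broken) − Σ(formed) = 2751 − 2853 = −102 kJ
For 3× the reaction as written: 3 × (−102) = −306 kJ

ΔH = −306 kJ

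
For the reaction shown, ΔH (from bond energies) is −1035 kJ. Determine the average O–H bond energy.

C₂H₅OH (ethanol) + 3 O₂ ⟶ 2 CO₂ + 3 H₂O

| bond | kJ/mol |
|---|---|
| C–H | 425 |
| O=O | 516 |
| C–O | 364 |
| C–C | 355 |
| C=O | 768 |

Let D be the O–H bond energy.
Σ(broken) = 1×355 + 5×425 + 1×364 + 1×D + 3×516 = 4392 + D
Σ(formed) = 4×768 + 6×D = 3072 + 6D
ΔH = Σ(broken) − Σ(formed) = (4392 + D) − (3072 + 6D) = +1320 − 5D
Setting this equal to −1035 kJ gives 5D = 2355, so D = 471 kJ/mol.

D(O–H) ≈ 471 kJ/mol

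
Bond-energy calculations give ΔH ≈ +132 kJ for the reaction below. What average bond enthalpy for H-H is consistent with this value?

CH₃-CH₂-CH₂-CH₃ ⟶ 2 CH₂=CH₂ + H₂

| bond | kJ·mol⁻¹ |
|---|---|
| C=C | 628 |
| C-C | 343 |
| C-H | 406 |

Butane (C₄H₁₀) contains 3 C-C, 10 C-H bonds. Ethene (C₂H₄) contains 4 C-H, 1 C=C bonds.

Let D be the H-H bond energy.
Σ(broken) = 3×343 + 10×406 = 5089
Σ(formed) = 8×406 + 2×628 + 1×D = 4504 + D
ΔH = Σ(broken) − Σ(formed) = (5089) − (4504 + D) = +585 − D
Setting this equal to +132 kJ gives D = 453 kJ/mol.

D(H-H) ≈ 453 kJ/mol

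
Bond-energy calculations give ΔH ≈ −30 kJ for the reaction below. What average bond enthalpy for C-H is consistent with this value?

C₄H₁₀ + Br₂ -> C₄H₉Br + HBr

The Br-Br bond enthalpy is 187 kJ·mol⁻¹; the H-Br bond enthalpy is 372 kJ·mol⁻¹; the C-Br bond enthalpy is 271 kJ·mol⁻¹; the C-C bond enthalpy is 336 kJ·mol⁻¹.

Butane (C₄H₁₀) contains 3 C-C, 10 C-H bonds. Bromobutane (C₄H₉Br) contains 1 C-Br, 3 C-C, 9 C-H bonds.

D(C-H) ≈ 426 kJ/mol

Let D be the C-H bond energy.
Σ(broken) = 1×187 + 3×336 + 10×D = 1195 + 10D
Σ(formed) = 1×271 + 3×336 + 9×D + 1×372 = 1651 + 9D
ΔH = Σ(broken) − Σ(formed) = (1195 + 10D) − (1651 + 9D) = −456 + D
Setting this equal to −30 kJ gives D = 426 kJ/mol.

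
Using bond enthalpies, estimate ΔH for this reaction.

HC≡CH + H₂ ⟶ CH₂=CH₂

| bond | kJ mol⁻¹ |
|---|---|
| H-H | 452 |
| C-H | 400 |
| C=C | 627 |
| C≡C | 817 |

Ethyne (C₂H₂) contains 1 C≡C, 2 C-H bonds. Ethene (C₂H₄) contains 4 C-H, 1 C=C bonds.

ΔH ≈ −158 kJ

Bonds broken (reactants):
  C≡C: 1 × 817 = 817
  C-H: 2 × 400 = 800
  H-H: 1 × 452 = 452
  Σ(broken) = 2069 kJ
Bonds formed (products):
  C-H: 4 × 400 = 1600
  C=C: 1 × 627 = 627
  Σ(formed) = 2227 kJ
ΔH = Σ(broken) − Σ(formed) = 2069 − 2227 = −158 kJ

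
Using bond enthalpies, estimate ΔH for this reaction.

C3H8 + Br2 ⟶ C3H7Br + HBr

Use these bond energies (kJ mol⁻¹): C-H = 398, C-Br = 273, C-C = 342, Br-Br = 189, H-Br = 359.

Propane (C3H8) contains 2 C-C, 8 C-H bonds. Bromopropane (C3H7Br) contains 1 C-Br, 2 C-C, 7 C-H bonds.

ΔH ≈ −45 kJ

Bonds broken (reactants):
  Br-Br: 1 × 189 = 189
  C-C: 2 × 342 = 684
  C-H: 8 × 398 = 3184
  Σ(broken) = 4057 kJ
Bonds formed (products):
  C-Br: 1 × 273 = 273
  C-C: 2 × 342 = 684
  C-H: 7 × 398 = 2786
  H-Br: 1 × 359 = 359
  Σ(formed) = 4102 kJ
ΔH = Σ(broken) − Σ(formed) = 4057 − 4102 = −45 kJ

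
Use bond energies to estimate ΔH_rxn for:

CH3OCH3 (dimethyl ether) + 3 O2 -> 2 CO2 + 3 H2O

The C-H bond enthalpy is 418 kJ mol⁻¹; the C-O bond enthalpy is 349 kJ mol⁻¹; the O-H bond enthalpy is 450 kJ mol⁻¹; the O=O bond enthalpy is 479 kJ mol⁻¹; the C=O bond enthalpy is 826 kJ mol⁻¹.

Bonds broken (reactants):
  C-H: 6 × 418 = 2508
  C-O: 2 × 349 = 698
  O=O: 3 × 479 = 1437
  Σ(broken) = 4643 kJ
Bonds formed (products):
  C=O: 4 × 826 = 3304
  O-H: 6 × 450 = 2700
  Σ(formed) = 6004 kJ
ΔH = Σ(broken) − Σ(formed) = 4643 − 6004 = −1361 kJ

ΔH ≈ −1361 kJ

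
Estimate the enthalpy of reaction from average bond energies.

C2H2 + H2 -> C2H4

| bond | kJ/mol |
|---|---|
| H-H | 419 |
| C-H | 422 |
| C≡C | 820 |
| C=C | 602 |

ΔH ≈ −207 kJ

Bonds broken (reactants):
  C≡C: 1 × 820 = 820
  C-H: 2 × 422 = 844
  H-H: 1 × 419 = 419
  Σ(broken) = 2083 kJ
Bonds formed (products):
  C-H: 4 × 422 = 1688
  C=C: 1 × 602 = 602
  Σ(formed) = 2290 kJ
ΔH = Σ(broken) − Σ(formed) = 2083 − 2290 = −207 kJ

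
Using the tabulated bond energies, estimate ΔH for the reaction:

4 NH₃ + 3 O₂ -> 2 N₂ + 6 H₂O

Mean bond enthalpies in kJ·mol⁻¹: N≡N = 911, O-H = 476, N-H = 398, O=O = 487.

Bonds broken (reactants):
  N-H: 12 × 398 = 4776
  O=O: 3 × 487 = 1461
  Σ(broken) = 6237 kJ
Bonds formed (products):
  N≡N: 2 × 911 = 1822
  O-H: 12 × 476 = 5712
  Σ(formed) = 7534 kJ
ΔH = Σ(broken) − Σ(formed) = 6237 − 7534 = −1297 kJ

ΔH ≈ −1297 kJ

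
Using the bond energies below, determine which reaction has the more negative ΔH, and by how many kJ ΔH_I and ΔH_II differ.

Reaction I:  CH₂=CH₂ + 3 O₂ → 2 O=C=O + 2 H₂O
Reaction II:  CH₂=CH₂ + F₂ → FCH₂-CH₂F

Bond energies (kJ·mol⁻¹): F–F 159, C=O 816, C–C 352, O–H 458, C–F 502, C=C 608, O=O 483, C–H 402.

Reaction I:
  Bonds broken (reactants):
    C–H: 4 × 402 = 1608
    C=C: 1 × 608 = 608
    O=O: 3 × 483 = 1449
    Σ(broken) = 3665 kJ
  Bonds formed (products):
    C=O: 4 × 816 = 3264
    O–H: 4 × 458 = 1832
    Σ(formed) = 5096 kJ
  ΔH_I = 3665 − 5096 = −1431 kJ
Reaction II:
  Bonds broken (reactants):
    C–H: 4 × 402 = 1608
    C=C: 1 × 608 = 608
    F–F: 1 × 159 = 159
    Σ(broken) = 2375 kJ
  Bonds formed (products):
    C–C: 1 × 352 = 352
    C–F: 2 × 502 = 1004
    C–H: 4 × 402 = 1608
    Σ(formed) = 2964 kJ
  ΔH_II = 2375 − 2964 = −589 kJ
ΔH_I − ΔH_II = −842 kJ, so reaction I has the more negative ΔH; |ΔH_I − ΔH_II| = 842 kJ.

Reaction I, by 842 kJ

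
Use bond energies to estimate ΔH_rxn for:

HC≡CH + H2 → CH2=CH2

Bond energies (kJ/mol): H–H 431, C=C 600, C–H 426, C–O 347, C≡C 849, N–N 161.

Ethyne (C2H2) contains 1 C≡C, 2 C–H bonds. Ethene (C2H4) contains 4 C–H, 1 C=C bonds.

ΔH ≈ −172 kJ

Bonds broken (reactants):
  C≡C: 1 × 849 = 849
  C–H: 2 × 426 = 852
  H–H: 1 × 431 = 431
  Σ(broken) = 2132 kJ
Bonds formed (products):
  C–H: 4 × 426 = 1704
  C=C: 1 × 600 = 600
  Σ(formed) = 2304 kJ
ΔH = Σ(broken) − Σ(formed) = 2132 − 2304 = −172 kJ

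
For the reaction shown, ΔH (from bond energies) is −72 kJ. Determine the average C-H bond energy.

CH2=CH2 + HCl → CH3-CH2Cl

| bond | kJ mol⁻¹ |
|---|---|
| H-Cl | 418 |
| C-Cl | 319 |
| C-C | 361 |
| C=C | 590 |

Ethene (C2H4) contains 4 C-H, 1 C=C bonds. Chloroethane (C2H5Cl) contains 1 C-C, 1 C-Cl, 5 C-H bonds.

Let D be the C-H bond energy.
Σ(broken) = 4×D + 1×590 + 1×418 = 1008 + 4D
Σ(formed) = 1×361 + 1×319 + 5×D = 680 + 5D
ΔH = Σ(broken) − Σ(formed) = (1008 + 4D) − (680 + 5D) = +328 − D
Setting this equal to −72 kJ gives D = 400 kJ/mol.

D(C-H) ≈ 400 kJ/mol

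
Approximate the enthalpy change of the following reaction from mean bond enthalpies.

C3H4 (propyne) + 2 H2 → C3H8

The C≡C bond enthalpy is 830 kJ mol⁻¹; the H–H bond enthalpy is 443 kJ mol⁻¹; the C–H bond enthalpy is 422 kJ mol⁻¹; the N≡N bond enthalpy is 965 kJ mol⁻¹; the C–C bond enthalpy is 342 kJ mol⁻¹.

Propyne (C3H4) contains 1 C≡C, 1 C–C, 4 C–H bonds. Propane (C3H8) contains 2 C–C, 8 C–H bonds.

Bonds broken (reactants):
  C≡C: 1 × 830 = 830
  C–C: 1 × 342 = 342
  C–H: 4 × 422 = 1688
  H–H: 2 × 443 = 886
  Σ(broken) = 3746 kJ
Bonds formed (products):
  C–C: 2 × 342 = 684
  C–H: 8 × 422 = 3376
  Σ(formed) = 4060 kJ
ΔH = Σ(broken) − Σ(formed) = 3746 − 4060 = −314 kJ

ΔH ≈ −314 kJ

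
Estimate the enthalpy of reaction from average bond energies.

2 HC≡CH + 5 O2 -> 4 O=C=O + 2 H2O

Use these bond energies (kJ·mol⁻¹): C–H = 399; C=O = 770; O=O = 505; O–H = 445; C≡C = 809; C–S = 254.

Bonds broken (reactants):
  C≡C: 2 × 809 = 1618
  C–H: 4 × 399 = 1596
  O=O: 5 × 505 = 2525
  Σ(broken) = 5739 kJ
Bonds formed (products):
  C=O: 8 × 770 = 6160
  O–H: 4 × 445 = 1780
  Σ(formed) = 7940 kJ
ΔH = Σ(broken) − Σ(formed) = 5739 − 7940 = −2201 kJ

ΔH ≈ −2201 kJ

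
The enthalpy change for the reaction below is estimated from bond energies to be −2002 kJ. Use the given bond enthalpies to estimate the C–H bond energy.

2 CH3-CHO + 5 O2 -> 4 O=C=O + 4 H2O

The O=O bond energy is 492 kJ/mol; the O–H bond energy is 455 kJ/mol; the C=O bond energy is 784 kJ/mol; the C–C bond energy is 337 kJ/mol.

Let D be the C–H bond energy.
Σ(broken) = 2×337 + 8×D + 2×784 + 5×492 = 4702 + 8D
Σ(formed) = 8×784 + 8×455 = 9912
ΔH = Σ(broken) − Σ(formed) = (4702 + 8D) − (9912) = −5210 + 8D
Setting this equal to −2002 kJ gives 8D = 3208, so D = 401 kJ/mol.

D(C–H) ≈ 401 kJ/mol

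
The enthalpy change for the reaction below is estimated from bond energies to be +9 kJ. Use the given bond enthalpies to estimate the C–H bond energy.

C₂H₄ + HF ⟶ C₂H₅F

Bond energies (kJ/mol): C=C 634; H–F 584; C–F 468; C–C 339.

D(C–H) ≈ 402 kJ/mol

Let D be the C–H bond energy.
Σ(broken) = 4×D + 1×634 + 1×584 = 1218 + 4D
Σ(formed) = 1×339 + 1×468 + 5×D = 807 + 5D
ΔH = Σ(broken) − Σ(formed) = (1218 + 4D) − (807 + 5D) = +411 − D
Setting this equal to +9 kJ gives D = 402 kJ/mol.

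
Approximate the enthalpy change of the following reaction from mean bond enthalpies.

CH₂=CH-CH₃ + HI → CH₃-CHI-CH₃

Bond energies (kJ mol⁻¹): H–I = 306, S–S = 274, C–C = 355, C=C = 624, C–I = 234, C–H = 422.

ΔH ≈ −81 kJ

Bonds broken (reactants):
  C–C: 1 × 355 = 355
  C–H: 6 × 422 = 2532
  C=C: 1 × 624 = 624
  H–I: 1 × 306 = 306
  Σ(broken) = 3817 kJ
Bonds formed (products):
  C–C: 2 × 355 = 710
  C–H: 7 × 422 = 2954
  C–I: 1 × 234 = 234
  Σ(formed) = 3898 kJ
ΔH = Σ(broken) − Σ(formed) = 3817 − 3898 = −81 kJ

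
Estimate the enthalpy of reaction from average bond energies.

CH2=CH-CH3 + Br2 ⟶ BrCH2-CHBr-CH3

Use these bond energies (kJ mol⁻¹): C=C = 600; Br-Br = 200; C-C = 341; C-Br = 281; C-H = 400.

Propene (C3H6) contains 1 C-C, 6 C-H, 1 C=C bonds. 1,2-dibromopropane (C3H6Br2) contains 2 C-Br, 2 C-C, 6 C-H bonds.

Bonds broken (reactants):
  Br-Br: 1 × 200 = 200
  C-C: 1 × 341 = 341
  C-H: 6 × 400 = 2400
  C=C: 1 × 600 = 600
  Σ(broken) = 3541 kJ
Bonds formed (products):
  C-Br: 2 × 281 = 562
  C-C: 2 × 341 = 682
  C-H: 6 × 400 = 2400
  Σ(formed) = 3644 kJ
ΔH = Σ(broken) − Σ(formed) = 3541 − 3644 = −103 kJ

ΔH ≈ −103 kJ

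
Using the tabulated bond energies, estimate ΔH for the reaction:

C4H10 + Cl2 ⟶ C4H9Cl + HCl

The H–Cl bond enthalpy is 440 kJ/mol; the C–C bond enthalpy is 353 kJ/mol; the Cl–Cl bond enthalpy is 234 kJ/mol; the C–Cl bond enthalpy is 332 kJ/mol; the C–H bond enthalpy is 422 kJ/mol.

ΔH ≈ −116 kJ

Bonds broken (reactants):
  C–C: 3 × 353 = 1059
  C–H: 10 × 422 = 4220
  Cl–Cl: 1 × 234 = 234
  Σ(broken) = 5513 kJ
Bonds formed (products):
  C–C: 3 × 353 = 1059
  C–Cl: 1 × 332 = 332
  C–H: 9 × 422 = 3798
  H–Cl: 1 × 440 = 440
  Σ(formed) = 5629 kJ
ΔH = Σ(broken) − Σ(formed) = 5513 − 5629 = −116 kJ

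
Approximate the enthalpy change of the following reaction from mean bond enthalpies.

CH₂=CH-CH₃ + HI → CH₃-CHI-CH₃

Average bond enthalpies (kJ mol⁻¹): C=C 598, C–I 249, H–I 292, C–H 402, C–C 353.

ΔH ≈ −114 kJ

Bonds broken (reactants):
  C–C: 1 × 353 = 353
  C–H: 6 × 402 = 2412
  C=C: 1 × 598 = 598
  H–I: 1 × 292 = 292
  Σ(broken) = 3655 kJ
Bonds formed (products):
  C–C: 2 × 353 = 706
  C–H: 7 × 402 = 2814
  C–I: 1 × 249 = 249
  Σ(formed) = 3769 kJ
ΔH = Σ(broken) − Σ(formed) = 3655 − 3769 = −114 kJ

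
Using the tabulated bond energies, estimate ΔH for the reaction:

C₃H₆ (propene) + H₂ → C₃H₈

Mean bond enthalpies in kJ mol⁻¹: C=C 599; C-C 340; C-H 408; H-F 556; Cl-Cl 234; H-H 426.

ΔH ≈ −131 kJ

Bonds broken (reactants):
  C-C: 1 × 340 = 340
  C-H: 6 × 408 = 2448
  C=C: 1 × 599 = 599
  H-H: 1 × 426 = 426
  Σ(broken) = 3813 kJ
Bonds formed (products):
  C-C: 2 × 340 = 680
  C-H: 8 × 408 = 3264
  Σ(formed) = 3944 kJ
ΔH = Σ(broken) − Σ(formed) = 3813 − 3944 = −131 kJ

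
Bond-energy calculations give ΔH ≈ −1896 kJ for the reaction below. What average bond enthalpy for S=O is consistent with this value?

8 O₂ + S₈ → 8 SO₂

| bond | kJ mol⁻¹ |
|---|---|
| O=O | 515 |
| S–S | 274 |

D(S=O) ≈ 513 kJ/mol

Let D be the S=O bond energy.
Σ(broken) = 8×515 + 8×274 = 6312
Σ(formed) = 16×D = 16D
ΔH = Σ(broken) − Σ(formed) = (6312) − (16D) = +6312 − 16D
Setting this equal to −1896 kJ gives 16D = 8208, so D = 513 kJ/mol.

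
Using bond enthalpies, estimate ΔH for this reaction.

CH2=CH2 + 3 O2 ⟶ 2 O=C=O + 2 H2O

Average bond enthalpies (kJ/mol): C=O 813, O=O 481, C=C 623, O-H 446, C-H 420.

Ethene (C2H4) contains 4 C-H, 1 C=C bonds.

ΔH ≈ −1290 kJ

Bonds broken (reactants):
  C-H: 4 × 420 = 1680
  C=C: 1 × 623 = 623
  O=O: 3 × 481 = 1443
  Σ(broken) = 3746 kJ
Bonds formed (products):
  C=O: 4 × 813 = 3252
  O-H: 4 × 446 = 1784
  Σ(formed) = 5036 kJ
ΔH = Σ(broken) − Σ(formed) = 3746 − 5036 = −1290 kJ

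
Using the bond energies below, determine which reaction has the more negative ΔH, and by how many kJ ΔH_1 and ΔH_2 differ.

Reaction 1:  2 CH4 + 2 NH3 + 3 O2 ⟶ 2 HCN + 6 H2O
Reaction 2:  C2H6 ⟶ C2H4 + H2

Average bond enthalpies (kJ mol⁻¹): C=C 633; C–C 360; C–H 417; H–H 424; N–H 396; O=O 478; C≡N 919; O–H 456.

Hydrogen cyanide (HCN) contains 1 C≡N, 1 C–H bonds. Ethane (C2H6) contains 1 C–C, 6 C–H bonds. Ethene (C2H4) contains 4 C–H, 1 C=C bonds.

Reaction 1:
  Bonds broken (reactants):
    C–H: 8 × 417 = 3336
    N–H: 6 × 396 = 2376
    O=O: 3 × 478 = 1434
    Σ(broken) = 7146 kJ
  Bonds formed (products):
    C≡N: 2 × 919 = 1838
    C–H: 2 × 417 = 834
    O–H: 12 × 456 = 5472
    Σ(formed) = 8144 kJ
  ΔH_1 = 7146 − 8144 = −998 kJ
Reaction 2:
  Bonds broken (reactants):
    C–C: 1 × 360 = 360
    C–H: 6 × 417 = 2502
    Σ(broken) = 2862 kJ
  Bonds formed (products):
    C–H: 4 × 417 = 1668
    C=C: 1 × 633 = 633
    H–H: 1 × 424 = 424
    Σ(formed) = 2725 kJ
  ΔH_2 = 2862 − 2725 = +137 kJ
ΔH_1 − ΔH_2 = −1135 kJ, so reaction 1 has the more negative ΔH; |ΔH_1 − ΔH_2| = 1135 kJ.

Reaction 1, by 1135 kJ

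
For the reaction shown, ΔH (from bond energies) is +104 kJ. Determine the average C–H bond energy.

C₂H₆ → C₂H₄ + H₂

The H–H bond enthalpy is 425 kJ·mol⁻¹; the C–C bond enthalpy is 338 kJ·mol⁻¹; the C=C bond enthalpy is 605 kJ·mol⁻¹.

Let D be the C–H bond energy.
Σ(broken) = 1×338 + 6×D = 338 + 6D
Σ(formed) = 4×D + 1×605 + 1×425 = 1030 + 4D
ΔH = Σ(broken) − Σ(formed) = (338 + 6D) − (1030 + 4D) = −692 + 2D
Setting this equal to +104 kJ gives 2D = 796, so D = 398 kJ/mol.

D(C–H) ≈ 398 kJ/mol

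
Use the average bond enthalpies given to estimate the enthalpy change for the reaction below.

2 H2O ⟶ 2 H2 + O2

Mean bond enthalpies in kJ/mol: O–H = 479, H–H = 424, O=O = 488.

ΔH ≈ +580 kJ

Bonds broken (reactants):
  O–H: 4 × 479 = 1916
  Σ(broken) = 1916 kJ
Bonds formed (products):
  H–H: 2 × 424 = 848
  O=O: 1 × 488 = 488
  Σ(formed) = 1336 kJ
ΔH = Σ(broken) − Σ(formed) = 1916 − 1336 = +580 kJ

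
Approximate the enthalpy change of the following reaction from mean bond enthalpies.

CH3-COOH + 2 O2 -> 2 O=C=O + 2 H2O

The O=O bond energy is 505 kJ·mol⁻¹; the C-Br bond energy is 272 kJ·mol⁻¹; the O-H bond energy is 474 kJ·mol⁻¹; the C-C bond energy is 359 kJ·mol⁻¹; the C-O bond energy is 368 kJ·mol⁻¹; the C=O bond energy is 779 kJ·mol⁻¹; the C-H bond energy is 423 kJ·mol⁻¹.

Bonds broken (reactants):
  C-C: 1 × 359 = 359
  C-H: 3 × 423 = 1269
  C-O: 1 × 368 = 368
  C=O: 1 × 779 = 779
  O-H: 1 × 474 = 474
  O=O: 2 × 505 = 1010
  Σ(broken) = 4259 kJ
Bonds formed (products):
  C=O: 4 × 779 = 3116
  O-H: 4 × 474 = 1896
  Σ(formed) = 5012 kJ
ΔH = Σ(broken) − Σ(formed) = 4259 − 5012 = −753 kJ

ΔH ≈ −753 kJ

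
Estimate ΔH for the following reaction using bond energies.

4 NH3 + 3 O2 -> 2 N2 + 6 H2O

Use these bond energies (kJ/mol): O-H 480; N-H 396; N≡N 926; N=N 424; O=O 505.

Bonds broken (reactants):
  N-H: 12 × 396 = 4752
  O=O: 3 × 505 = 1515
  Σ(broken) = 6267 kJ
Bonds formed (products):
  N≡N: 2 × 926 = 1852
  O-H: 12 × 480 = 5760
  Σ(formed) = 7612 kJ
ΔH = Σ(broken) − Σ(formed) = 6267 − 7612 = −1345 kJ

ΔH ≈ −1345 kJ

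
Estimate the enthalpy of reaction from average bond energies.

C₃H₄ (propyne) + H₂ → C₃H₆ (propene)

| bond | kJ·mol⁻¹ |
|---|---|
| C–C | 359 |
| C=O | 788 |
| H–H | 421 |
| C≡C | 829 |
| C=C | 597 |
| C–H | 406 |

ΔH ≈ −159 kJ

Bonds broken (reactants):
  C≡C: 1 × 829 = 829
  C–C: 1 × 359 = 359
  C–H: 4 × 406 = 1624
  H–H: 1 × 421 = 421
  Σ(broken) = 3233 kJ
Bonds formed (products):
  C–C: 1 × 359 = 359
  C–H: 6 × 406 = 2436
  C=C: 1 × 597 = 597
  Σ(formed) = 3392 kJ
ΔH = Σ(broken) − Σ(formed) = 3233 − 3392 = −159 kJ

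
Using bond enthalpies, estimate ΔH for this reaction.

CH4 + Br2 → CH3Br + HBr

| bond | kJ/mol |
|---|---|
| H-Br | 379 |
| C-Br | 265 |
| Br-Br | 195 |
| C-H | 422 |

ΔH ≈ −27 kJ

Bonds broken (reactants):
  Br-Br: 1 × 195 = 195
  C-H: 4 × 422 = 1688
  Σ(broken) = 1883 kJ
Bonds formed (products):
  C-Br: 1 × 265 = 265
  C-H: 3 × 422 = 1266
  H-Br: 1 × 379 = 379
  Σ(formed) = 1910 kJ
ΔH = Σ(broken) − Σ(formed) = 1883 − 1910 = −27 kJ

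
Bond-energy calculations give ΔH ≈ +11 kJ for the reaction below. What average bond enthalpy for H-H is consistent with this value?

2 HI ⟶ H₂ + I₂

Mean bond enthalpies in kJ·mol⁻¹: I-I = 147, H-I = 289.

D(H-H) ≈ 420 kJ/mol

Let D be the H-H bond energy.
Σ(broken) = 2×289 = 578
Σ(formed) = 1×D + 1×147 = 147 + D
ΔH = Σ(broken) − Σ(formed) = (578) − (147 + D) = +431 − D
Setting this equal to +11 kJ gives D = 420 kJ/mol.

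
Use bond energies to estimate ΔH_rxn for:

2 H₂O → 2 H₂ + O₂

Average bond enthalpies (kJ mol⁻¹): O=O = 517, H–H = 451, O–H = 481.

ΔH ≈ +505 kJ

Bonds broken (reactants):
  O–H: 4 × 481 = 1924
  Σ(broken) = 1924 kJ
Bonds formed (products):
  H–H: 2 × 451 = 902
  O=O: 1 × 517 = 517
  Σ(formed) = 1419 kJ
ΔH = Σ(broken) − Σ(formed) = 1924 − 1419 = +505 kJ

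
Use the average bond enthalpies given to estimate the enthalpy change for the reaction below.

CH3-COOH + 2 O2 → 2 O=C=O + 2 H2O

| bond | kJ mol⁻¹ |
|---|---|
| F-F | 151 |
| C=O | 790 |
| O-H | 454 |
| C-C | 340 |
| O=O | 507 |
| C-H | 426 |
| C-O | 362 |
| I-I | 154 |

Bonds broken (reactants):
  C-C: 1 × 340 = 340
  C-H: 3 × 426 = 1278
  C-O: 1 × 362 = 362
  C=O: 1 × 790 = 790
  O-H: 1 × 454 = 454
  O=O: 2 × 507 = 1014
  Σ(broken) = 4238 kJ
Bonds formed (products):
  C=O: 4 × 790 = 3160
  O-H: 4 × 454 = 1816
  Σ(formed) = 4976 kJ
ΔH = Σ(broken) − Σ(formed) = 4238 − 4976 = −738 kJ

ΔH ≈ −738 kJ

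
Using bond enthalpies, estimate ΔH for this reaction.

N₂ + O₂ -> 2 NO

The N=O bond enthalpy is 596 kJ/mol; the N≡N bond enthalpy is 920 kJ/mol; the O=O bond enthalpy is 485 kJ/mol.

ΔH ≈ +213 kJ

Bonds broken (reactants):
  N≡N: 1 × 920 = 920
  O=O: 1 × 485 = 485
  Σ(broken) = 1405 kJ
Bonds formed (products):
  N=O: 2 × 596 = 1192
  Σ(formed) = 1192 kJ
ΔH = Σ(broken) − Σ(formed) = 1405 − 1192 = +213 kJ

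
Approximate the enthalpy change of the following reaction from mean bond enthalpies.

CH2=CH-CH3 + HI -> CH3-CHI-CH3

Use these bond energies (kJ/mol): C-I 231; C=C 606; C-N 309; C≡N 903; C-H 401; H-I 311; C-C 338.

Bonds broken (reactants):
  C-C: 1 × 338 = 338
  C-H: 6 × 401 = 2406
  C=C: 1 × 606 = 606
  H-I: 1 × 311 = 311
  Σ(broken) = 3661 kJ
Bonds formed (products):
  C-C: 2 × 338 = 676
  C-H: 7 × 401 = 2807
  C-I: 1 × 231 = 231
  Σ(formed) = 3714 kJ
ΔH = Σ(broken) − Σ(formed) = 3661 − 3714 = −53 kJ

ΔH ≈ −53 kJ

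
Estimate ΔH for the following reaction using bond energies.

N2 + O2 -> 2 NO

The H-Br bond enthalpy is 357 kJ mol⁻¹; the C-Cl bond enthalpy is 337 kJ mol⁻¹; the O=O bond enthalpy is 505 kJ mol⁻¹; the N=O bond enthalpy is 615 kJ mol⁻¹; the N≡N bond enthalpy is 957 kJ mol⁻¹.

Bonds broken (reactants):
  N≡N: 1 × 957 = 957
  O=O: 1 × 505 = 505
  Σ(broken) = 1462 kJ
Bonds formed (products):
  N=O: 2 × 615 = 1230
  Σ(formed) = 1230 kJ
ΔH = Σ(broken) − Σ(formed) = 1462 − 1230 = +232 kJ

ΔH ≈ +232 kJ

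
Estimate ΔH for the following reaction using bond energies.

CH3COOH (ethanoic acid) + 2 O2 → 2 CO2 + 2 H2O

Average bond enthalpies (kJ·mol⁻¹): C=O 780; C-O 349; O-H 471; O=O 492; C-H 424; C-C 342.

Bonds broken (reactants):
  C-C: 1 × 342 = 342
  C-H: 3 × 424 = 1272
  C-O: 1 × 349 = 349
  C=O: 1 × 780 = 780
  O-H: 1 × 471 = 471
  O=O: 2 × 492 = 984
  Σ(broken) = 4198 kJ
Bonds formed (products):
  C=O: 4 × 780 = 3120
  O-H: 4 × 471 = 1884
  Σ(formed) = 5004 kJ
ΔH = Σ(broken) − Σ(formed) = 4198 − 5004 = −806 kJ

ΔH ≈ −806 kJ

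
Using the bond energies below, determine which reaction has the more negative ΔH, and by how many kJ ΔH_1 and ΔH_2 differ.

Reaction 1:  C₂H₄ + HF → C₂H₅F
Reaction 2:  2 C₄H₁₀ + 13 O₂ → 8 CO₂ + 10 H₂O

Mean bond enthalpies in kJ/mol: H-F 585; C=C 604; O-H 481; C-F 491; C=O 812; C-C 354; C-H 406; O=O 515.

Reaction 2, by 5611 kJ

Reaction 1:
  Bonds broken (reactants):
    C-H: 4 × 406 = 1624
    C=C: 1 × 604 = 604
    H-F: 1 × 585 = 585
    Σ(broken) = 2813 kJ
  Bonds formed (products):
    C-C: 1 × 354 = 354
    C-F: 1 × 491 = 491
    C-H: 5 × 406 = 2030
    Σ(formed) = 2875 kJ
  ΔH_1 = 2813 − 2875 = −62 kJ
Reaction 2:
  Bonds broken (reactants):
    C-C: 6 × 354 = 2124
    C-H: 20 × 406 = 8120
    O=O: 13 × 515 = 6695
    Σ(broken) = 16939 kJ
  Bonds formed (products):
    C=O: 16 × 812 = 12992
    O-H: 20 × 481 = 9620
    Σ(formed) = 22612 kJ
  ΔH_2 = 16939 − 22612 = −5673 kJ
ΔH_1 − ΔH_2 = +5611 kJ, so reaction 2 has the more negative ΔH; |ΔH_1 − ΔH_2| = 5611 kJ.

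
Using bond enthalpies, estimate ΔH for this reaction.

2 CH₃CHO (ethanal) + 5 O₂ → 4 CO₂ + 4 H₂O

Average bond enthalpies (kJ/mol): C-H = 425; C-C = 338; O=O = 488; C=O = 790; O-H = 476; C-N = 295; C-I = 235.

Bonds broken (reactants):
  C-C: 2 × 338 = 676
  C-H: 8 × 425 = 3400
  C=O: 2 × 790 = 1580
  O=O: 5 × 488 = 2440
  Σ(broken) = 8096 kJ
Bonds formed (products):
  C=O: 8 × 790 = 6320
  O-H: 8 × 476 = 3808
  Σ(formed) = 10128 kJ
ΔH = Σ(broken) − Σ(formed) = 8096 − 10128 = −2032 kJ

ΔH ≈ −2032 kJ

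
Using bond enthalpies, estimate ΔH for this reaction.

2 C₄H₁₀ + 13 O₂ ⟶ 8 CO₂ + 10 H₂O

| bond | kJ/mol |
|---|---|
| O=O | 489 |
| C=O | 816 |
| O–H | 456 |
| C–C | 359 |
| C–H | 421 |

ΔH ≈ −5245 kJ

Bonds broken (reactants):
  C–C: 6 × 359 = 2154
  C–H: 20 × 421 = 8420
  O=O: 13 × 489 = 6357
  Σ(broken) = 16931 kJ
Bonds formed (products):
  C=O: 16 × 816 = 13056
  O–H: 20 × 456 = 9120
  Σ(formed) = 22176 kJ
ΔH = Σ(broken) − Σ(formed) = 16931 − 22176 = −5245 kJ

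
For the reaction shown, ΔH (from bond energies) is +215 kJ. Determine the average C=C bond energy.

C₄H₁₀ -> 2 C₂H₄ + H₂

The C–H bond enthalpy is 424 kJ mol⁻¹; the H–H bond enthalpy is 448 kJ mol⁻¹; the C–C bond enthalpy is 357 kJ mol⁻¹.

D(C=C) ≈ 628 kJ/mol

Let D be the C=C bond energy.
Σ(broken) = 3×357 + 10×424 = 5311
Σ(formed) = 8×424 + 2×D + 1×448 = 3840 + 2D
ΔH = Σ(broken) − Σ(formed) = (5311) − (3840 + 2D) = +1471 − 2D
Setting this equal to +215 kJ gives 2D = 1256, so D = 628 kJ/mol.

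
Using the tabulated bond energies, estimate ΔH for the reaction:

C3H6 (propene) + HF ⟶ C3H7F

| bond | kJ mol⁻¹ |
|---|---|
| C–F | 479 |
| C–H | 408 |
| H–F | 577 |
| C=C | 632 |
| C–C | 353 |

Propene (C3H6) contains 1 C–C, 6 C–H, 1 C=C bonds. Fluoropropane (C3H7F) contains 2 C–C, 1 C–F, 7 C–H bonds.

ΔH ≈ −31 kJ

Bonds broken (reactants):
  C–C: 1 × 353 = 353
  C–H: 6 × 408 = 2448
  C=C: 1 × 632 = 632
  H–F: 1 × 577 = 577
  Σ(broken) = 4010 kJ
Bonds formed (products):
  C–C: 2 × 353 = 706
  C–F: 1 × 479 = 479
  C–H: 7 × 408 = 2856
  Σ(formed) = 4041 kJ
ΔH = Σ(broken) − Σ(formed) = 4010 − 4041 = −31 kJ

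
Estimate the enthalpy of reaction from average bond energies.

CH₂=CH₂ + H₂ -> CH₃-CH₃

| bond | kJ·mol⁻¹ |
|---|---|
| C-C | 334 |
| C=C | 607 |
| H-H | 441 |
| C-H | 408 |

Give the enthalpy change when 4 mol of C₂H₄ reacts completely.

Bonds broken (reactants):
  C-H: 4 × 408 = 1632
  C=C: 1 × 607 = 607
  H-H: 1 × 441 = 441
  Σ(broken) = 2680 kJ
Bonds formed (products):
  C-C: 1 × 334 = 334
  C-H: 6 × 408 = 2448
  Σ(formed) = 2782 kJ
ΔH = Σ(broken) − Σ(formed) = 2680 − 2782 = −102 kJ
For 4× the reaction as written: 4 × (−102) = −408 kJ

ΔH = −408 kJ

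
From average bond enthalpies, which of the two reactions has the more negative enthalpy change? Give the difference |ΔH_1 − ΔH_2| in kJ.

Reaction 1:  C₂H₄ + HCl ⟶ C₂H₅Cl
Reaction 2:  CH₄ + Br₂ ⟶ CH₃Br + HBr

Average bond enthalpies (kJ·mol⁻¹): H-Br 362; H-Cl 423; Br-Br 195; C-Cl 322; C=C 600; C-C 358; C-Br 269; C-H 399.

Reaction 1, by 19 kJ

Reaction 1:
  Bonds broken (reactants):
    C-H: 4 × 399 = 1596
    C=C: 1 × 600 = 600
    H-Cl: 1 × 423 = 423
    Σ(broken) = 2619 kJ
  Bonds formed (products):
    C-C: 1 × 358 = 358
    C-Cl: 1 × 322 = 322
    C-H: 5 × 399 = 1995
    Σ(formed) = 2675 kJ
  ΔH_1 = 2619 − 2675 = −56 kJ
Reaction 2:
  Bonds broken (reactants):
    Br-Br: 1 × 195 = 195
    C-H: 4 × 399 = 1596
    Σ(broken) = 1791 kJ
  Bonds formed (products):
    C-Br: 1 × 269 = 269
    C-H: 3 × 399 = 1197
    H-Br: 1 × 362 = 362
    Σ(formed) = 1828 kJ
  ΔH_2 = 1791 − 1828 = −37 kJ
ΔH_1 − ΔH_2 = −19 kJ, so reaction 1 has the more negative ΔH; |ΔH_1 − ΔH_2| = 19 kJ.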